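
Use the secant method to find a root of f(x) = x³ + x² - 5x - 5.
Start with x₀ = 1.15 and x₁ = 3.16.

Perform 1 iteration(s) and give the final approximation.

f(x) = x³ + x² - 5x - 5
x₀ = 1.15, x₁ = 3.16

Secant formula: x_{n+1} = x_n - f(x_n)(x_n - x_{n-1})/(f(x_n) - f(x_{n-1}))

Iteration 1:
  f(1.150000) = -7.906625
  f(3.160000) = 20.740096
  x_2 = 3.160000 - 20.740096×(3.160000 - 1.150000)/(20.740096 - (-7.906625))
       = 1.704769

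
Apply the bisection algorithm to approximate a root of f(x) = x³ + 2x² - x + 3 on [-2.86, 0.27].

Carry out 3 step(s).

f(x) = x³ + 2x² - x + 3
Initial interval: [-2.86, 0.27]

Iteration 1:
  c_1 = (-2.860000 + 0.270000)/2 = -1.295000
  f(c_1) = f(-1.295000) = 5.477303
  f(a) × f(c) < 0, new interval: [-2.860000, -1.295000]
Iteration 2:
  c_2 = (-2.860000 + (-1.295000))/2 = -2.077500
  f(c_2) = f(-2.077500) = 4.743010
  f(a) × f(c) < 0, new interval: [-2.860000, -2.077500]
Iteration 3:
  c_3 = (-2.860000 + (-2.077500))/2 = -2.468750
  f(c_3) = f(-2.468750) = 2.611847
  f(a) × f(c) < 0, new interval: [-2.860000, -2.468750]

After 3 iteration(s), the approximation is c_3 = -2.468750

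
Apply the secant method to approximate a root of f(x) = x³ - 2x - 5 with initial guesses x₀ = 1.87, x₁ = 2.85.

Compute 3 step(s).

f(x) = x³ - 2x - 5
x₀ = 1.87, x₁ = 2.85

Secant formula: x_{n+1} = x_n - f(x_n)(x_n - x_{n-1})/(f(x_n) - f(x_{n-1}))

Iteration 1:
  f(1.870000) = -2.200797
  f(2.850000) = 12.449125
  x_2 = 2.850000 - 12.449125×(2.850000 - 1.870000)/(12.449125 - (-2.200797))
       = 2.017221
Iteration 2:
  f(2.850000) = 12.449125
  f(2.017221) = -0.826002
  x_3 = 2.017221 - (-0.826002)×(2.017221 - 2.850000)/(-0.826002 - 12.449125)
       = 2.069038
Iteration 3:
  f(2.017221) = -0.826002
  f(2.069038) = -0.280690
  x_4 = 2.069038 - (-0.280690)×(2.069038 - 2.017221)/(-0.280690 - (-0.826002))
       = 2.095710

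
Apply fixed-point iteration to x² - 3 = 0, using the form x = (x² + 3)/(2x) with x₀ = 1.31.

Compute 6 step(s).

Equation: x² - 3 = 0
Fixed-point form: x = (x² + 3)/(2x)
x₀ = 1.31

x_1 = g(1.310000) = 1.800038
x_2 = g(1.800038) = 1.733335
x_3 = g(1.733335) = 1.732051
x_4 = g(1.732051) = 1.732051
x_5 = g(1.732051) = 1.732051
x_6 = g(1.732051) = 1.732051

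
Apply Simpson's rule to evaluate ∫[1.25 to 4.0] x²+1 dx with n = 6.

f(x) = x²+1
a = 1.25, b = 4.0, n = 6
h = (b - a)/n = 0.458333

Simpson's rule: (h/3)[f(x₀) + 4f(x₁) + 2f(x₂) + ... + f(xₙ)]

x_0 = 1.2500, f(x_0) = 2.562500, coefficient = 1
x_1 = 1.7083, f(x_1) = 3.918403, coefficient = 4
x_2 = 2.1667, f(x_2) = 5.694444, coefficient = 2
x_3 = 2.6250, f(x_3) = 7.890625, coefficient = 4
x_4 = 3.0833, f(x_4) = 10.506944, coefficient = 2
x_5 = 3.5417, f(x_5) = 13.543403, coefficient = 4
x_6 = 4.0000, f(x_6) = 17.000000, coefficient = 1

I ≈ (0.458333/3) × 153.375000 = 23.432292
Exact value: 23.432292
Error: 0.000000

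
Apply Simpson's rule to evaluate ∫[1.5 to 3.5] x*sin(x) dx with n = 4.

f(x) = x*sin(x)
a = 1.5, b = 3.5, n = 4
h = (b - a)/n = 0.500000

Simpson's rule: (h/3)[f(x₀) + 4f(x₁) + 2f(x₂) + ... + f(xₙ)]

x_0 = 1.5000, f(x_0) = 1.496242, coefficient = 1
x_1 = 2.0000, f(x_1) = 1.818595, coefficient = 4
x_2 = 2.5000, f(x_2) = 1.496180, coefficient = 2
x_3 = 3.0000, f(x_3) = 0.423360, coefficient = 4
x_4 = 3.5000, f(x_4) = -1.227741, coefficient = 1

I ≈ (0.500000/3) × 12.228681 = 2.038114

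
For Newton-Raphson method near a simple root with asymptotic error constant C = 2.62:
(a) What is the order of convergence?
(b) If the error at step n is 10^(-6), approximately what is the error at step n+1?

(a) Newton-Raphson has quadratic (order 2) convergence near simple roots.
    This means |e_{n+1}| ≈ C|e_n|².

(b) With |e_n| = 10^(-6) and C = 2.62:
    |e_{n+1}| ≈ 2.62 × (10^(-6))² = 2.62 × 10^(-12)

(a) 2 (quadratic); (b) |e_{n+1}| ≈ 2.620e-12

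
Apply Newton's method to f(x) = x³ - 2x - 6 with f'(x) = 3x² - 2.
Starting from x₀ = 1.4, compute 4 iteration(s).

f(x) = x³ - 2x - 6
f'(x) = 3x² - 2
x₀ = 1.4

Newton-Raphson formula: x_{n+1} = x_n - f(x_n)/f'(x_n)

Iteration 1:
  f(1.400000) = -6.056000
  f'(1.400000) = 3.880000
  x_1 = 1.400000 - (-6.056000)/3.880000 = 2.960825
Iteration 2:
  f(2.960825) = 14.034371
  f'(2.960825) = 24.299449
  x_2 = 2.960825 - 14.034371/24.299449 = 2.383266
Iteration 3:
  f(2.383266) = 2.770309
  f'(2.383266) = 15.039864
  x_3 = 2.383266 - 2.770309/15.039864 = 2.199068
Iteration 4:
  f(2.199068) = 0.236334
  f'(2.199068) = 12.507697
  x_4 = 2.199068 - 0.236334/12.507697 = 2.180173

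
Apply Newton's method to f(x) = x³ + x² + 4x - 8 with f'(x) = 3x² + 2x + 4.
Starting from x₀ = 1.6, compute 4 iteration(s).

f(x) = x³ + x² + 4x - 8
f'(x) = 3x² + 2x + 4
x₀ = 1.6

Newton-Raphson formula: x_{n+1} = x_n - f(x_n)/f'(x_n)

Iteration 1:
  f(1.600000) = 5.056000
  f'(1.600000) = 14.880000
  x_1 = 1.600000 - 5.056000/14.880000 = 1.260215
Iteration 2:
  f(1.260215) = 0.630403
  f'(1.260215) = 11.284856
  x_2 = 1.260215 - 0.630403/11.284856 = 1.204352
Iteration 3:
  f(1.204352) = 0.014744
  f'(1.204352) = 10.760098
  x_3 = 1.204352 - 0.014744/10.760098 = 1.202982
Iteration 4:
  f(1.202982) = 0.000009
  f'(1.202982) = 10.747462
  x_4 = 1.202982 - 0.000009/10.747462 = 1.202981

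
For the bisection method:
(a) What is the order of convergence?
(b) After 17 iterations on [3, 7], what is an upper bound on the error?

(a) Bisection has linear (order 1) convergence; the error is halved each step.

(b) Error bound = (b-a)/2^n = (7 - 3)/2^{17}
    = 4/2^{17}

(a) 1 (linear); (b) error ≤ 3.05e-05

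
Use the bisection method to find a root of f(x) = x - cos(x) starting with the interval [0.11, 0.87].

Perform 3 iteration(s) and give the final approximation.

f(x) = x - cos(x)
Initial interval: [0.11, 0.87]

Iteration 1:
  c_1 = (0.110000 + 0.870000)/2 = 0.490000
  f(c_1) = f(0.490000) = -0.392333
  f(a) × f(c) ≥ 0, new interval: [0.490000, 0.870000]
Iteration 2:
  c_2 = (0.490000 + 0.870000)/2 = 0.680000
  f(c_2) = f(0.680000) = -0.097573
  f(a) × f(c) ≥ 0, new interval: [0.680000, 0.870000]
Iteration 3:
  c_3 = (0.680000 + 0.870000)/2 = 0.775000
  f(c_3) = f(0.775000) = 0.060579
  f(a) × f(c) < 0, new interval: [0.680000, 0.775000]

After 3 iteration(s), the approximation is c_3 = 0.775000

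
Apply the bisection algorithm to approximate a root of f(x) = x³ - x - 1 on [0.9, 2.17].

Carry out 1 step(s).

f(x) = x³ - x - 1
Initial interval: [0.9, 2.17]

Iteration 1:
  c_1 = (0.900000 + 2.170000)/2 = 1.535000
  f(c_1) = f(1.535000) = 1.081805
  f(a) × f(c) < 0, new interval: [0.900000, 1.535000]

After 1 iteration(s), the approximation is c_1 = 1.535000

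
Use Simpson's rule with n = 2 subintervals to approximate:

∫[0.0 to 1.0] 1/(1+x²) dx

f(x) = 1/(1+x²)
a = 0.0, b = 1.0, n = 2
h = (b - a)/n = 0.500000

Simpson's rule: (h/3)[f(x₀) + 4f(x₁) + 2f(x₂) + ... + f(xₙ)]

x_0 = 0.0000, f(x_0) = 1.000000, coefficient = 1
x_1 = 0.5000, f(x_1) = 0.800000, coefficient = 4
x_2 = 1.0000, f(x_2) = 0.500000, coefficient = 1

I ≈ (0.500000/3) × 4.700000 = 0.783333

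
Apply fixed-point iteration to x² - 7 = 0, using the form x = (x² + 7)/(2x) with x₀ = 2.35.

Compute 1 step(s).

Equation: x² - 7 = 0
Fixed-point form: x = (x² + 7)/(2x)
x₀ = 2.35

x_1 = g(2.350000) = 2.664362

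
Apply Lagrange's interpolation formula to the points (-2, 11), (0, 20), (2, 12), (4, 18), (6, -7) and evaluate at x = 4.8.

Lagrange interpolation formula:
P(x) = Σ yᵢ × Lᵢ(x)
where Lᵢ(x) = Π_{j≠i} (x - xⱼ)/(xᵢ - xⱼ)

L_0(4.8) = (4.8 - 0)/(-2 - 0) × (4.8 - 2)/(-2 - 2) × (4.8 - 4)/(-2 - 4) × (4.8 - 6)/(-2 - 6) = -0.033600
L_1(4.8) = (4.8 - (-2))/(0 - (-2)) × (4.8 - 2)/(0 - 2) × (4.8 - 4)/(0 - 4) × (4.8 - 6)/(0 - 6) = 0.190400
L_2(4.8) = (4.8 - (-2))/(2 - (-2)) × (4.8 - 0)/(2 - 0) × (4.8 - 4)/(2 - 4) × (4.8 - 6)/(2 - 6) = -0.489600
L_3(4.8) = (4.8 - (-2))/(4 - (-2)) × (4.8 - 0)/(4 - 0) × (4.8 - 2)/(4 - 2) × (4.8 - 6)/(4 - 6) = 1.142400
L_4(4.8) = (4.8 - (-2))/(6 - (-2)) × (4.8 - 0)/(6 - 0) × (4.8 - 2)/(6 - 2) × (4.8 - 4)/(6 - 4) = 0.190400

P(4.8) = 11×L_0(4.8) + 20×L_1(4.8) + 12×L_2(4.8) + 18×L_3(4.8) + (-7)×L_4(4.8)
P(4.8) = 16.793600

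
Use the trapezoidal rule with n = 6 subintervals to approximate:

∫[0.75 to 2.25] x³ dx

f(x) = x³
a = 0.75, b = 2.25, n = 6
h = (b - a)/n = 0.250000

Trapezoidal rule: (h/2)[f(x₀) + 2f(x₁) + 2f(x₂) + ... + f(xₙ)]

x_0 = 0.7500, f(x_0) = 0.421875, coefficient = 1
x_1 = 1.0000, f(x_1) = 1.000000, coefficient = 2
x_2 = 1.2500, f(x_2) = 1.953125, coefficient = 2
x_3 = 1.5000, f(x_3) = 3.375000, coefficient = 2
x_4 = 1.7500, f(x_4) = 5.359375, coefficient = 2
x_5 = 2.0000, f(x_5) = 8.000000, coefficient = 2
x_6 = 2.2500, f(x_6) = 11.390625, coefficient = 1

I ≈ (0.250000/2) × 51.187500 = 6.398438
Exact value: 6.328125
Error: 0.070312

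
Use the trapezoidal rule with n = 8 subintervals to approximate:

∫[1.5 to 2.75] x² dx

f(x) = x²
a = 1.5, b = 2.75, n = 8
h = (b - a)/n = 0.156250

Trapezoidal rule: (h/2)[f(x₀) + 2f(x₁) + 2f(x₂) + ... + f(xₙ)]

x_0 = 1.5000, f(x_0) = 2.250000, coefficient = 1
x_1 = 1.6562, f(x_1) = 2.743164, coefficient = 2
x_2 = 1.8125, f(x_2) = 3.285156, coefficient = 2
x_3 = 1.9688, f(x_3) = 3.875977, coefficient = 2
x_4 = 2.1250, f(x_4) = 4.515625, coefficient = 2
x_5 = 2.2812, f(x_5) = 5.204102, coefficient = 2
x_6 = 2.4375, f(x_6) = 5.941406, coefficient = 2
x_7 = 2.5938, f(x_7) = 6.727539, coefficient = 2
x_8 = 2.7500, f(x_8) = 7.562500, coefficient = 1

I ≈ (0.156250/2) × 74.398438 = 5.812378
Exact value: 5.807292
Error: 0.005086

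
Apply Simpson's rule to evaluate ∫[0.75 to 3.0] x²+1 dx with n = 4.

f(x) = x²+1
a = 0.75, b = 3.0, n = 4
h = (b - a)/n = 0.562500

Simpson's rule: (h/3)[f(x₀) + 4f(x₁) + 2f(x₂) + ... + f(xₙ)]

x_0 = 0.7500, f(x_0) = 1.562500, coefficient = 1
x_1 = 1.3125, f(x_1) = 2.722656, coefficient = 4
x_2 = 1.8750, f(x_2) = 4.515625, coefficient = 2
x_3 = 2.4375, f(x_3) = 6.941406, coefficient = 4
x_4 = 3.0000, f(x_4) = 10.000000, coefficient = 1

I ≈ (0.562500/3) × 59.250000 = 11.109375
Exact value: 11.109375
Error: 0.000000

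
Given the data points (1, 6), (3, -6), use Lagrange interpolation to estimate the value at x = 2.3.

Lagrange interpolation formula:
P(x) = Σ yᵢ × Lᵢ(x)
where Lᵢ(x) = Π_{j≠i} (x - xⱼ)/(xᵢ - xⱼ)

L_0(2.3) = (2.3 - 3)/(1 - 3) = 0.350000
L_1(2.3) = (2.3 - 1)/(3 - 1) = 0.650000

P(2.3) = 6×L_0(2.3) + (-6)×L_1(2.3)
P(2.3) = -1.800000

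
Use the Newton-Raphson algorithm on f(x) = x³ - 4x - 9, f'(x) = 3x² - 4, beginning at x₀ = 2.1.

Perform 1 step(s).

f(x) = x³ - 4x - 9
f'(x) = 3x² - 4
x₀ = 2.1

Newton-Raphson formula: x_{n+1} = x_n - f(x_n)/f'(x_n)

Iteration 1:
  f(2.100000) = -8.139000
  f'(2.100000) = 9.230000
  x_1 = 2.100000 - (-8.139000)/9.230000 = 2.981798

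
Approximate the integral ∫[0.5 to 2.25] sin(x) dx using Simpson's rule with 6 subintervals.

f(x) = sin(x)
a = 0.5, b = 2.25, n = 6
h = (b - a)/n = 0.291667

Simpson's rule: (h/3)[f(x₀) + 4f(x₁) + 2f(x₂) + ... + f(xₙ)]

x_0 = 0.5000, f(x_0) = 0.479426, coefficient = 1
x_1 = 0.7917, f(x_1) = 0.711525, coefficient = 4
x_2 = 1.0833, f(x_2) = 0.883524, coefficient = 2
x_3 = 1.3750, f(x_3) = 0.980893, coefficient = 4
x_4 = 1.6667, f(x_4) = 0.995408, coefficient = 2
x_5 = 1.9583, f(x_5) = 0.925843, coefficient = 4
x_6 = 2.2500, f(x_6) = 0.778073, coefficient = 1

I ≈ (0.291667/3) × 15.488407 = 1.505817
Exact value: 1.505756
Error: 0.000061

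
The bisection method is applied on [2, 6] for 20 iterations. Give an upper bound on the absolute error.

Bisection error bound: |error| ≤ (b-a)/2^n
|error| ≤ (6 - 2)/2^20 = 4/2^20
|error| ≤ 0.0000038147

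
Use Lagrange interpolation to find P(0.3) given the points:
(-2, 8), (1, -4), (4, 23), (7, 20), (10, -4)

Lagrange interpolation formula:
P(x) = Σ yᵢ × Lᵢ(x)
where Lᵢ(x) = Π_{j≠i} (x - xⱼ)/(xᵢ - xⱼ)

L_0(0.3) = (0.3 - 1)/(-2 - 1) × (0.3 - 4)/(-2 - 4) × (0.3 - 7)/(-2 - 7) × (0.3 - 10)/(-2 - 10) = 0.086586
L_1(0.3) = (0.3 - (-2))/(1 - (-2)) × (0.3 - 4)/(1 - 4) × (0.3 - 7)/(1 - 7) × (0.3 - 10)/(1 - 10) = 1.137994
L_2(0.3) = (0.3 - (-2))/(4 - (-2)) × (0.3 - 1)/(4 - 1) × (0.3 - 7)/(4 - 7) × (0.3 - 10)/(4 - 10) = -0.322944
L_3(0.3) = (0.3 - (-2))/(7 - (-2)) × (0.3 - 1)/(7 - 1) × (0.3 - 4)/(7 - 4) × (0.3 - 10)/(7 - 10) = 0.118895
L_4(0.3) = (0.3 - (-2))/(10 - (-2)) × (0.3 - 1)/(10 - 1) × (0.3 - 4)/(10 - 4) × (0.3 - 7)/(10 - 7) = -0.020531

P(0.3) = 8×L_0(0.3) + (-4)×L_1(0.3) + 23×L_2(0.3) + 20×L_3(0.3) + (-4)×L_4(0.3)
P(0.3) = -8.826977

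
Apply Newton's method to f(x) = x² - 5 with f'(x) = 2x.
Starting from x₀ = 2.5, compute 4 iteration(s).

f(x) = x² - 5
f'(x) = 2x
x₀ = 2.5

Newton-Raphson formula: x_{n+1} = x_n - f(x_n)/f'(x_n)

Iteration 1:
  f(2.500000) = 1.250000
  f'(2.500000) = 5.000000
  x_1 = 2.500000 - 1.250000/5.000000 = 2.250000
Iteration 2:
  f(2.250000) = 0.062500
  f'(2.250000) = 4.500000
  x_2 = 2.250000 - 0.062500/4.500000 = 2.236111
Iteration 3:
  f(2.236111) = 0.000193
  f'(2.236111) = 4.472222
  x_3 = 2.236111 - 0.000193/4.472222 = 2.236068
Iteration 4:
  f(2.236068) = 0.000000
  f'(2.236068) = 4.472136
  x_4 = 2.236068 - 0.000000/4.472136 = 2.236068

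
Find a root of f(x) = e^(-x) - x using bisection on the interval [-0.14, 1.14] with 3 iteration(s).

f(x) = e^(-x) - x
Initial interval: [-0.14, 1.14]

Iteration 1:
  c_1 = (-0.140000 + 1.140000)/2 = 0.500000
  f(c_1) = f(0.500000) = 0.106531
  f(a) × f(c) ≥ 0, new interval: [0.500000, 1.140000]
Iteration 2:
  c_2 = (0.500000 + 1.140000)/2 = 0.820000
  f(c_2) = f(0.820000) = -0.379568
  f(a) × f(c) < 0, new interval: [0.500000, 0.820000]
Iteration 3:
  c_3 = (0.500000 + 0.820000)/2 = 0.660000
  f(c_3) = f(0.660000) = -0.143149
  f(a) × f(c) < 0, new interval: [0.500000, 0.660000]

After 3 iteration(s), the approximation is c_3 = 0.660000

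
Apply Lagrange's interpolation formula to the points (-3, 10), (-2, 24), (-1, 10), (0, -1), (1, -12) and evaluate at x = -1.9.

Lagrange interpolation formula:
P(x) = Σ yᵢ × Lᵢ(x)
where Lᵢ(x) = Π_{j≠i} (x - xⱼ)/(xᵢ - xⱼ)

L_0(-1.9) = (-1.9 - (-2))/(-3 - (-2)) × (-1.9 - (-1))/(-3 - (-1)) × (-1.9 - 0)/(-3 - 0) × (-1.9 - 1)/(-3 - 1) = -0.020663
L_1(-1.9) = (-1.9 - (-3))/(-2 - (-3)) × (-1.9 - (-1))/(-2 - (-1)) × (-1.9 - 0)/(-2 - 0) × (-1.9 - 1)/(-2 - 1) = 0.909150
L_2(-1.9) = (-1.9 - (-3))/(-1 - (-3)) × (-1.9 - (-2))/(-1 - (-2)) × (-1.9 - 0)/(-1 - 0) × (-1.9 - 1)/(-1 - 1) = 0.151525
L_3(-1.9) = (-1.9 - (-3))/(0 - (-3)) × (-1.9 - (-2))/(0 - (-2)) × (-1.9 - (-1))/(0 - (-1)) × (-1.9 - 1)/(0 - 1) = -0.047850
L_4(-1.9) = (-1.9 - (-3))/(1 - (-3)) × (-1.9 - (-2))/(1 - (-2)) × (-1.9 - (-1))/(1 - (-1)) × (-1.9 - 0)/(1 - 0) = 0.007838

P(-1.9) = 10×L_0(-1.9) + 24×L_1(-1.9) + 10×L_2(-1.9) + (-1)×L_3(-1.9) + (-12)×L_4(-1.9)
P(-1.9) = 23.082025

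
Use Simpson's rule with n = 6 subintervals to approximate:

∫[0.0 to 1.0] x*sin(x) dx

f(x) = x*sin(x)
a = 0.0, b = 1.0, n = 6
h = (b - a)/n = 0.166667

Simpson's rule: (h/3)[f(x₀) + 4f(x₁) + 2f(x₂) + ... + f(xₙ)]

x_0 = 0.0000, f(x_0) = 0.000000, coefficient = 1
x_1 = 0.1667, f(x_1) = 0.027649, coefficient = 4
x_2 = 0.3333, f(x_2) = 0.109065, coefficient = 2
x_3 = 0.5000, f(x_3) = 0.239713, coefficient = 4
x_4 = 0.6667, f(x_4) = 0.412247, coefficient = 2
x_5 = 0.8333, f(x_5) = 0.616814, coefficient = 4
x_6 = 1.0000, f(x_6) = 0.841471, coefficient = 1

I ≈ (0.166667/3) × 5.420799 = 0.301155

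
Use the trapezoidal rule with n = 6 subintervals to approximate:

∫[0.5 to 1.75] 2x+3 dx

f(x) = 2x+3
a = 0.5, b = 1.75, n = 6
h = (b - a)/n = 0.208333

Trapezoidal rule: (h/2)[f(x₀) + 2f(x₁) + 2f(x₂) + ... + f(xₙ)]

x_0 = 0.5000, f(x_0) = 4.000000, coefficient = 1
x_1 = 0.7083, f(x_1) = 4.416667, coefficient = 2
x_2 = 0.9167, f(x_2) = 4.833333, coefficient = 2
x_3 = 1.1250, f(x_3) = 5.250000, coefficient = 2
x_4 = 1.3333, f(x_4) = 5.666667, coefficient = 2
x_5 = 1.5417, f(x_5) = 6.083333, coefficient = 2
x_6 = 1.7500, f(x_6) = 6.500000, coefficient = 1

I ≈ (0.208333/2) × 63.000000 = 6.562500
Exact value: 6.562500
Error: 0.000000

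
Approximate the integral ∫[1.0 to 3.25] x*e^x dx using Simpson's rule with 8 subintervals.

f(x) = x*e^x
a = 1.0, b = 3.25, n = 8
h = (b - a)/n = 0.281250

Simpson's rule: (h/3)[f(x₀) + 4f(x₁) + 2f(x₂) + ... + f(xₙ)]

x_0 = 1.0000, f(x_0) = 2.718282, coefficient = 1
x_1 = 1.2812, f(x_1) = 4.613958, coefficient = 4
x_2 = 1.5625, f(x_2) = 7.454271, coefficient = 2
x_3 = 1.8438, f(x_3) = 11.652859, coefficient = 4
x_4 = 2.1250, f(x_4) = 17.792407, coefficient = 2
x_5 = 2.4062, f(x_5) = 26.690816, coefficient = 4
x_6 = 2.6875, f(x_6) = 39.492524, coefficient = 2
x_7 = 2.9688, f(x_7) = 57.794348, coefficient = 4
x_8 = 3.2500, f(x_8) = 83.818605, coefficient = 1

I ≈ (0.281250/3) × 619.023215 = 58.033426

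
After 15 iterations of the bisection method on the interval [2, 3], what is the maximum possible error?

Bisection error bound: |error| ≤ (b-a)/2^n
|error| ≤ (3 - 2)/2^15 = 1/2^15
|error| ≤ 0.0000305176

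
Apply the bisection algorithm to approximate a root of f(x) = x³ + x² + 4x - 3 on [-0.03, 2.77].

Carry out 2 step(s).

f(x) = x³ + x² + 4x - 3
Initial interval: [-0.03, 2.77]

Iteration 1:
  c_1 = (-0.030000 + 2.770000)/2 = 1.370000
  f(c_1) = f(1.370000) = 6.928253
  f(a) × f(c) < 0, new interval: [-0.030000, 1.370000]
Iteration 2:
  c_2 = (-0.030000 + 1.370000)/2 = 0.670000
  f(c_2) = f(0.670000) = 0.429663
  f(a) × f(c) < 0, new interval: [-0.030000, 0.670000]

After 2 iteration(s), the approximation is c_2 = 0.670000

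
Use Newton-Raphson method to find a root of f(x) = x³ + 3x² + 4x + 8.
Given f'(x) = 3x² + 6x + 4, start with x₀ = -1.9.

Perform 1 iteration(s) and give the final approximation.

f(x) = x³ + 3x² + 4x + 8
f'(x) = 3x² + 6x + 4
x₀ = -1.9

Newton-Raphson formula: x_{n+1} = x_n - f(x_n)/f'(x_n)

Iteration 1:
  f(-1.900000) = 4.371000
  f'(-1.900000) = 3.430000
  x_1 = -1.900000 - 4.371000/3.430000 = -3.174344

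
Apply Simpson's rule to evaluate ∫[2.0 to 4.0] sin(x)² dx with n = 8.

f(x) = sin(x)²
a = 2.0, b = 4.0, n = 8
h = (b - a)/n = 0.250000

Simpson's rule: (h/3)[f(x₀) + 4f(x₁) + 2f(x₂) + ... + f(xₙ)]

x_0 = 2.0000, f(x_0) = 0.826822, coefficient = 1
x_1 = 2.2500, f(x_1) = 0.605398, coefficient = 4
x_2 = 2.5000, f(x_2) = 0.358169, coefficient = 2
x_3 = 2.7500, f(x_3) = 0.145665, coefficient = 4
x_4 = 3.0000, f(x_4) = 0.019915, coefficient = 2
x_5 = 3.2500, f(x_5) = 0.011706, coefficient = 4
x_6 = 3.5000, f(x_6) = 0.123049, coefficient = 2
x_7 = 3.7500, f(x_7) = 0.326682, coefficient = 4
x_8 = 4.0000, f(x_8) = 0.572750, coefficient = 1

I ≈ (0.250000/3) × 6.759643 = 0.563304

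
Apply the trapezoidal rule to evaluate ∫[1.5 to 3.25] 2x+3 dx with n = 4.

f(x) = 2x+3
a = 1.5, b = 3.25, n = 4
h = (b - a)/n = 0.437500

Trapezoidal rule: (h/2)[f(x₀) + 2f(x₁) + 2f(x₂) + ... + f(xₙ)]

x_0 = 1.5000, f(x_0) = 6.000000, coefficient = 1
x_1 = 1.9375, f(x_1) = 6.875000, coefficient = 2
x_2 = 2.3750, f(x_2) = 7.750000, coefficient = 2
x_3 = 2.8125, f(x_3) = 8.625000, coefficient = 2
x_4 = 3.2500, f(x_4) = 9.500000, coefficient = 1

I ≈ (0.437500/2) × 62.000000 = 13.562500
Exact value: 13.562500
Error: 0.000000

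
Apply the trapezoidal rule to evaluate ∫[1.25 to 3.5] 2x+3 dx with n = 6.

f(x) = 2x+3
a = 1.25, b = 3.5, n = 6
h = (b - a)/n = 0.375000

Trapezoidal rule: (h/2)[f(x₀) + 2f(x₁) + 2f(x₂) + ... + f(xₙ)]

x_0 = 1.2500, f(x_0) = 5.500000, coefficient = 1
x_1 = 1.6250, f(x_1) = 6.250000, coefficient = 2
x_2 = 2.0000, f(x_2) = 7.000000, coefficient = 2
x_3 = 2.3750, f(x_3) = 7.750000, coefficient = 2
x_4 = 2.7500, f(x_4) = 8.500000, coefficient = 2
x_5 = 3.1250, f(x_5) = 9.250000, coefficient = 2
x_6 = 3.5000, f(x_6) = 10.000000, coefficient = 1

I ≈ (0.375000/2) × 93.000000 = 17.437500
Exact value: 17.437500
Error: 0.000000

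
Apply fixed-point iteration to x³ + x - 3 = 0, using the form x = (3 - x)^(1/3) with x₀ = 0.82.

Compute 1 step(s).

Equation: x³ + x - 3 = 0
Fixed-point form: x = (3 - x)^(1/3)
x₀ = 0.82

x_1 = g(0.820000) = 1.296638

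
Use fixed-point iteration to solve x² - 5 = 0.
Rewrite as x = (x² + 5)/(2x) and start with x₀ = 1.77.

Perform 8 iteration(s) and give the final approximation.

Equation: x² - 5 = 0
Fixed-point form: x = (x² + 5)/(2x)
x₀ = 1.77

x_1 = g(1.770000) = 2.297429
x_2 = g(2.297429) = 2.236887
x_3 = g(2.236887) = 2.236068
x_4 = g(2.236068) = 2.236068
x_5 = g(2.236068) = 2.236068
x_6 = g(2.236068) = 2.236068
x_7 = g(2.236068) = 2.236068
x_8 = g(2.236068) = 2.236068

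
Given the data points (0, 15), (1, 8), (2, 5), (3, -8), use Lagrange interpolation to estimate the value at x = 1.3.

Lagrange interpolation formula:
P(x) = Σ yᵢ × Lᵢ(x)
where Lᵢ(x) = Π_{j≠i} (x - xⱼ)/(xᵢ - xⱼ)

L_0(1.3) = (1.3 - 1)/(0 - 1) × (1.3 - 2)/(0 - 2) × (1.3 - 3)/(0 - 3) = -0.059500
L_1(1.3) = (1.3 - 0)/(1 - 0) × (1.3 - 2)/(1 - 2) × (1.3 - 3)/(1 - 3) = 0.773500
L_2(1.3) = (1.3 - 0)/(2 - 0) × (1.3 - 1)/(2 - 1) × (1.3 - 3)/(2 - 3) = 0.331500
L_3(1.3) = (1.3 - 0)/(3 - 0) × (1.3 - 1)/(3 - 1) × (1.3 - 2)/(3 - 2) = -0.045500

P(1.3) = 15×L_0(1.3) + 8×L_1(1.3) + 5×L_2(1.3) + (-8)×L_3(1.3)
P(1.3) = 7.317000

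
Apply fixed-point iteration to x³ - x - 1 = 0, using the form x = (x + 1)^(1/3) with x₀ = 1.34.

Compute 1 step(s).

Equation: x³ - x - 1 = 0
Fixed-point form: x = (x + 1)^(1/3)
x₀ = 1.34

x_1 = g(1.340000) = 1.327614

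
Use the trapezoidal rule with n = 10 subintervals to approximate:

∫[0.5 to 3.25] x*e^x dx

f(x) = x*e^x
a = 0.5, b = 3.25, n = 10
h = (b - a)/n = 0.275000

Trapezoidal rule: (h/2)[f(x₀) + 2f(x₁) + 2f(x₂) + ... + f(xₙ)]

x_0 = 0.5000, f(x_0) = 0.824361, coefficient = 1
x_1 = 0.7750, f(x_1) = 1.682209, coefficient = 2
x_2 = 1.0500, f(x_2) = 3.000534, coefficient = 2
x_3 = 1.3250, f(x_3) = 4.984896, coefficient = 2
x_4 = 1.6000, f(x_4) = 7.924852, coefficient = 2
x_5 = 1.8750, f(x_5) = 12.226536, coefficient = 2
x_6 = 2.1500, f(x_6) = 18.457446, coefficient = 2
x_7 = 2.4250, f(x_7) = 27.407906, coefficient = 2
x_8 = 2.7000, f(x_8) = 40.175276, coefficient = 2
x_9 = 2.9750, f(x_9) = 58.279129, coefficient = 2
x_10 = 3.2500, f(x_10) = 83.818605, coefficient = 1

I ≈ (0.275000/2) × 432.920531 = 59.526573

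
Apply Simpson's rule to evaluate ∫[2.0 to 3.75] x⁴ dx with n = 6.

f(x) = x⁴
a = 2.0, b = 3.75, n = 6
h = (b - a)/n = 0.291667

Simpson's rule: (h/3)[f(x₀) + 4f(x₁) + 2f(x₂) + ... + f(xₙ)]

x_0 = 2.0000, f(x_0) = 16.000000, coefficient = 1
x_1 = 2.2917, f(x_1) = 27.580732, coefficient = 4
x_2 = 2.5833, f(x_2) = 44.537085, coefficient = 2
x_3 = 2.8750, f(x_3) = 68.320557, coefficient = 4
x_4 = 3.1667, f(x_4) = 100.556327, coefficient = 2
x_5 = 3.4583, f(x_5) = 143.043261, coefficient = 4
x_6 = 3.7500, f(x_6) = 197.753906, coefficient = 1

I ≈ (0.291667/3) × 1459.718931 = 141.917118
Exact value: 141.915430
Error: 0.001689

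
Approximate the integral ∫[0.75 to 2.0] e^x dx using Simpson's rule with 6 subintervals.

f(x) = e^x
a = 0.75, b = 2.0, n = 6
h = (b - a)/n = 0.208333

Simpson's rule: (h/3)[f(x₀) + 4f(x₁) + 2f(x₂) + ... + f(xₙ)]

x_0 = 0.7500, f(x_0) = 2.117000, coefficient = 1
x_1 = 0.9583, f(x_1) = 2.607347, coefficient = 4
x_2 = 1.1667, f(x_2) = 3.211271, coefficient = 2
x_3 = 1.3750, f(x_3) = 3.955077, coefficient = 4
x_4 = 1.5833, f(x_4) = 4.871166, coefficient = 2
x_5 = 1.7917, f(x_5) = 5.999443, coefficient = 4
x_6 = 2.0000, f(x_6) = 7.389056, coefficient = 1

I ≈ (0.208333/3) × 75.918398 = 5.272111
Exact value: 5.272056
Error: 0.000055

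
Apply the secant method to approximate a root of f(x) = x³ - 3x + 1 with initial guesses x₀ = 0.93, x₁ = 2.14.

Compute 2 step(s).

f(x) = x³ - 3x + 1
x₀ = 0.93, x₁ = 2.14

Secant formula: x_{n+1} = x_n - f(x_n)(x_n - x_{n-1})/(f(x_n) - f(x_{n-1}))

Iteration 1:
  f(0.930000) = -0.985643
  f(2.140000) = 4.380344
  x_2 = 2.140000 - 4.380344×(2.140000 - 0.930000)/(4.380344 - (-0.985643))
       = 1.152257
Iteration 2:
  f(2.140000) = 4.380344
  f(1.152257) = -0.926924
  x_3 = 1.152257 - (-0.926924)×(1.152257 - 2.140000)/(-0.926924 - 4.380344)
       = 1.324768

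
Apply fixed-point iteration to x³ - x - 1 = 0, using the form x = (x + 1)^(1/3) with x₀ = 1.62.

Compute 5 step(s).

Equation: x³ - x - 1 = 0
Fixed-point form: x = (x + 1)^(1/3)
x₀ = 1.62

x_1 = g(1.620000) = 1.378586
x_2 = g(1.378586) = 1.334872
x_3 = g(1.334872) = 1.326644
x_4 = g(1.326644) = 1.325084
x_5 = g(1.325084) = 1.324787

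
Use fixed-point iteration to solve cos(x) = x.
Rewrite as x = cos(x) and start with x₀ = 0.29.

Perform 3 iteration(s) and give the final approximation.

Equation: cos(x) = x
Fixed-point form: x = cos(x)
x₀ = 0.29

x_1 = g(0.290000) = 0.958244
x_2 = g(0.958244) = 0.574958
x_3 = g(0.574958) = 0.839215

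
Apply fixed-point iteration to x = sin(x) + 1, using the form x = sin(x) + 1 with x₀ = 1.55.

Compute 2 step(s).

Equation: x = sin(x) + 1
Fixed-point form: x = sin(x) + 1
x₀ = 1.55

x_1 = g(1.550000) = 1.999784
x_2 = g(1.999784) = 1.909387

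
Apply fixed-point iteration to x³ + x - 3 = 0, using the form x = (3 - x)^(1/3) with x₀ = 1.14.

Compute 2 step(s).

Equation: x³ + x - 3 = 0
Fixed-point form: x = (3 - x)^(1/3)
x₀ = 1.14

x_1 = g(1.140000) = 1.229809
x_2 = g(1.229809) = 1.209688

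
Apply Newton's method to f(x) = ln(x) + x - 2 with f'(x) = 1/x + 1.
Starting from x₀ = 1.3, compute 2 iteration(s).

f(x) = ln(x) + x - 2
f'(x) = 1/x + 1
x₀ = 1.3

Newton-Raphson formula: x_{n+1} = x_n - f(x_n)/f'(x_n)

Iteration 1:
  f(1.300000) = -0.437636
  f'(1.300000) = 1.769231
  x_1 = 1.300000 - (-0.437636)/1.769231 = 1.547359
Iteration 2:
  f(1.547359) = -0.016091
  f'(1.547359) = 1.646262
  x_2 = 1.547359 - (-0.016091)/1.646262 = 1.557134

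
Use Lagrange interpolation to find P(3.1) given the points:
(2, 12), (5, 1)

Lagrange interpolation formula:
P(x) = Σ yᵢ × Lᵢ(x)
where Lᵢ(x) = Π_{j≠i} (x - xⱼ)/(xᵢ - xⱼ)

L_0(3.1) = (3.1 - 5)/(2 - 5) = 0.633333
L_1(3.1) = (3.1 - 2)/(5 - 2) = 0.366667

P(3.1) = 12×L_0(3.1) + 1×L_1(3.1)
P(3.1) = 7.966667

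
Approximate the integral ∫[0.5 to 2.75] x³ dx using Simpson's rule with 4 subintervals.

f(x) = x³
a = 0.5, b = 2.75, n = 4
h = (b - a)/n = 0.562500

Simpson's rule: (h/3)[f(x₀) + 4f(x₁) + 2f(x₂) + ... + f(xₙ)]

x_0 = 0.5000, f(x_0) = 0.125000, coefficient = 1
x_1 = 1.0625, f(x_1) = 1.199463, coefficient = 4
x_2 = 1.6250, f(x_2) = 4.291016, coefficient = 2
x_3 = 2.1875, f(x_3) = 10.467529, coefficient = 4
x_4 = 2.7500, f(x_4) = 20.796875, coefficient = 1

I ≈ (0.562500/3) × 76.171875 = 14.282227
Exact value: 14.282227
Error: 0.000000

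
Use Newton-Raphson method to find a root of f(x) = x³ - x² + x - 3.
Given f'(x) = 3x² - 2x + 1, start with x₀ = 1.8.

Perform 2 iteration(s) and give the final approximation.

f(x) = x³ - x² + x - 3
f'(x) = 3x² - 2x + 1
x₀ = 1.8

Newton-Raphson formula: x_{n+1} = x_n - f(x_n)/f'(x_n)

Iteration 1:
  f(1.800000) = 1.392000
  f'(1.800000) = 7.120000
  x_1 = 1.800000 - 1.392000/7.120000 = 1.604494
Iteration 2:
  f(1.604494) = 0.160706
  f'(1.604494) = 5.514218
  x_2 = 1.604494 - 0.160706/5.514218 = 1.575350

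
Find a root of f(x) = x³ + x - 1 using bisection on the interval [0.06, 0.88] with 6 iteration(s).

f(x) = x³ + x - 1
Initial interval: [0.06, 0.88]

Iteration 1:
  c_1 = (0.060000 + 0.880000)/2 = 0.470000
  f(c_1) = f(0.470000) = -0.426177
  f(a) × f(c) ≥ 0, new interval: [0.470000, 0.880000]
Iteration 2:
  c_2 = (0.470000 + 0.880000)/2 = 0.675000
  f(c_2) = f(0.675000) = -0.017453
  f(a) × f(c) ≥ 0, new interval: [0.675000, 0.880000]
Iteration 3:
  c_3 = (0.675000 + 0.880000)/2 = 0.777500
  f(c_3) = f(0.777500) = 0.247504
  f(a) × f(c) < 0, new interval: [0.675000, 0.777500]
Iteration 4:
  c_4 = (0.675000 + 0.777500)/2 = 0.726250
  f(c_4) = f(0.726250) = 0.109303
  f(a) × f(c) < 0, new interval: [0.675000, 0.726250]
Iteration 5:
  c_5 = (0.675000 + 0.726250)/2 = 0.700625
  f(c_5) = f(0.700625) = 0.044545
  f(a) × f(c) < 0, new interval: [0.675000, 0.700625]
Iteration 6:
  c_6 = (0.675000 + 0.700625)/2 = 0.687813
  f(c_6) = f(0.687813) = 0.013207
  f(a) × f(c) < 0, new interval: [0.675000, 0.687813]

After 6 iteration(s), the approximation is c_6 = 0.687813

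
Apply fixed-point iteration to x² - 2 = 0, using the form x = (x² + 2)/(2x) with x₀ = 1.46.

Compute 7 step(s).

Equation: x² - 2 = 0
Fixed-point form: x = (x² + 2)/(2x)
x₀ = 1.46

x_1 = g(1.460000) = 1.414932
x_2 = g(1.414932) = 1.414214
x_3 = g(1.414214) = 1.414214
x_4 = g(1.414214) = 1.414214
x_5 = g(1.414214) = 1.414214
x_6 = g(1.414214) = 1.414214
x_7 = g(1.414214) = 1.414214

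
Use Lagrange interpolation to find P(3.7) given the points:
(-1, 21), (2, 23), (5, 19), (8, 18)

Lagrange interpolation formula:
P(x) = Σ yᵢ × Lᵢ(x)
where Lᵢ(x) = Π_{j≠i} (x - xⱼ)/(xᵢ - xⱼ)

L_0(3.7) = (3.7 - 2)/(-1 - 2) × (3.7 - 5)/(-1 - 5) × (3.7 - 8)/(-1 - 8) = -0.058660
L_1(3.7) = (3.7 - (-1))/(2 - (-1)) × (3.7 - 5)/(2 - 5) × (3.7 - 8)/(2 - 8) = 0.486537
L_2(3.7) = (3.7 - (-1))/(5 - (-1)) × (3.7 - 2)/(5 - 2) × (3.7 - 8)/(5 - 8) = 0.636241
L_3(3.7) = (3.7 - (-1))/(8 - (-1)) × (3.7 - 2)/(8 - 2) × (3.7 - 5)/(8 - 5) = -0.064117

P(3.7) = 21×L_0(3.7) + 23×L_1(3.7) + 19×L_2(3.7) + 18×L_3(3.7)
P(3.7) = 20.892944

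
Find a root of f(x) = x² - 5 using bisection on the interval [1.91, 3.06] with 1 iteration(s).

f(x) = x² - 5
Initial interval: [1.91, 3.06]

Iteration 1:
  c_1 = (1.910000 + 3.060000)/2 = 2.485000
  f(c_1) = f(2.485000) = 1.175225
  f(a) × f(c) < 0, new interval: [1.910000, 2.485000]

After 1 iteration(s), the approximation is c_1 = 2.485000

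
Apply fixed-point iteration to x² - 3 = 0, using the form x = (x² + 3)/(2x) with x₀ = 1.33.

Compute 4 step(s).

Equation: x² - 3 = 0
Fixed-point form: x = (x² + 3)/(2x)
x₀ = 1.33

x_1 = g(1.330000) = 1.792820
x_2 = g(1.792820) = 1.733081
x_3 = g(1.733081) = 1.732051
x_4 = g(1.732051) = 1.732051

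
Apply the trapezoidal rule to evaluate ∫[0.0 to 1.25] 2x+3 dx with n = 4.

f(x) = 2x+3
a = 0.0, b = 1.25, n = 4
h = (b - a)/n = 0.312500

Trapezoidal rule: (h/2)[f(x₀) + 2f(x₁) + 2f(x₂) + ... + f(xₙ)]

x_0 = 0.0000, f(x_0) = 3.000000, coefficient = 1
x_1 = 0.3125, f(x_1) = 3.625000, coefficient = 2
x_2 = 0.6250, f(x_2) = 4.250000, coefficient = 2
x_3 = 0.9375, f(x_3) = 4.875000, coefficient = 2
x_4 = 1.2500, f(x_4) = 5.500000, coefficient = 1

I ≈ (0.312500/2) × 34.000000 = 5.312500
Exact value: 5.312500
Error: 0.000000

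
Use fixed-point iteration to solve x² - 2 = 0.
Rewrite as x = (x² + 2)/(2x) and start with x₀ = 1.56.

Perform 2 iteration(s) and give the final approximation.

Equation: x² - 2 = 0
Fixed-point form: x = (x² + 2)/(2x)
x₀ = 1.56

x_1 = g(1.560000) = 1.421026
x_2 = g(1.421026) = 1.414230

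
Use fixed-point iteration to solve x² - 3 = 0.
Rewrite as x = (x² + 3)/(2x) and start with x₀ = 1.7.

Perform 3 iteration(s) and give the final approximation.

Equation: x² - 3 = 0
Fixed-point form: x = (x² + 3)/(2x)
x₀ = 1.7

x_1 = g(1.700000) = 1.732353
x_2 = g(1.732353) = 1.732051
x_3 = g(1.732051) = 1.732051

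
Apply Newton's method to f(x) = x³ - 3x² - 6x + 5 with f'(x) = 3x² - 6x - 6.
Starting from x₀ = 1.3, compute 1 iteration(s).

f(x) = x³ - 3x² - 6x + 5
f'(x) = 3x² - 6x - 6
x₀ = 1.3

Newton-Raphson formula: x_{n+1} = x_n - f(x_n)/f'(x_n)

Iteration 1:
  f(1.300000) = -5.673000
  f'(1.300000) = -8.730000
  x_1 = 1.300000 - (-5.673000)/(-8.730000) = 0.650172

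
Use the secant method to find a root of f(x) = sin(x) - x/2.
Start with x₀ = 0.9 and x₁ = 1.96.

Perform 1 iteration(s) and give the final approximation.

f(x) = sin(x) - x/2
x₀ = 0.9, x₁ = 1.96

Secant formula: x_{n+1} = x_n - f(x_n)(x_n - x_{n-1})/(f(x_n) - f(x_{n-1}))

Iteration 1:
  f(0.900000) = 0.333327
  f(1.960000) = -0.054788
  x_2 = 1.960000 - (-0.054788)×(1.960000 - 0.900000)/(-0.054788 - 0.333327)
       = 1.810365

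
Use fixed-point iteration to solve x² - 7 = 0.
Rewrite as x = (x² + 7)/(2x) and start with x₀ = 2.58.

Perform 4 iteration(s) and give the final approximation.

Equation: x² - 7 = 0
Fixed-point form: x = (x² + 7)/(2x)
x₀ = 2.58

x_1 = g(2.580000) = 2.646589
x_2 = g(2.646589) = 2.645751
x_3 = g(2.645751) = 2.645751
x_4 = g(2.645751) = 2.645751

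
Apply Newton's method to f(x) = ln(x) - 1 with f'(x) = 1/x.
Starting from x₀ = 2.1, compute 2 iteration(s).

f(x) = ln(x) - 1
f'(x) = 1/x
x₀ = 2.1

Newton-Raphson formula: x_{n+1} = x_n - f(x_n)/f'(x_n)

Iteration 1:
  f(2.100000) = -0.258063
  f'(2.100000) = 0.476190
  x_1 = 2.100000 - (-0.258063)/0.476190 = 2.641932
Iteration 2:
  f(2.641932) = -0.028490
  f'(2.641932) = 0.378511
  x_2 = 2.641932 - (-0.028490)/0.378511 = 2.717199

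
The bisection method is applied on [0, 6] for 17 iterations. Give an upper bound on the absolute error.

Bisection error bound: |error| ≤ (b-a)/2^n
|error| ≤ (6 - 0)/2^17 = 6/2^17
|error| ≤ 0.0000457764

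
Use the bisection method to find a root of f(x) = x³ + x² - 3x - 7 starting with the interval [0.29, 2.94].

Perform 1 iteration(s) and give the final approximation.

f(x) = x³ + x² - 3x - 7
Initial interval: [0.29, 2.94]

Iteration 1:
  c_1 = (0.290000 + 2.940000)/2 = 1.615000
  f(c_1) = f(1.615000) = -5.024492
  f(a) × f(c) ≥ 0, new interval: [1.615000, 2.940000]

After 1 iteration(s), the approximation is c_1 = 1.615000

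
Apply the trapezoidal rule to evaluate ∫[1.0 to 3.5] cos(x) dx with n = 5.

f(x) = cos(x)
a = 1.0, b = 3.5, n = 5
h = (b - a)/n = 0.500000

Trapezoidal rule: (h/2)[f(x₀) + 2f(x₁) + 2f(x₂) + ... + f(xₙ)]

x_0 = 1.0000, f(x_0) = 0.540302, coefficient = 1
x_1 = 1.5000, f(x_1) = 0.070737, coefficient = 2
x_2 = 2.0000, f(x_2) = -0.416147, coefficient = 2
x_3 = 2.5000, f(x_3) = -0.801144, coefficient = 2
x_4 = 3.0000, f(x_4) = -0.989992, coefficient = 2
x_5 = 3.5000, f(x_5) = -0.936457, coefficient = 1

I ≈ (0.500000/2) × -4.669246 = -1.167311
Exact value: -1.192254
Error: 0.024943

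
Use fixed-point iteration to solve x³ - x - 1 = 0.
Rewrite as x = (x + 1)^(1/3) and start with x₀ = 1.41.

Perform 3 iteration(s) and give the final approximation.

Equation: x³ - x - 1 = 0
Fixed-point form: x = (x + 1)^(1/3)
x₀ = 1.41

x_1 = g(1.410000) = 1.340723
x_2 = g(1.340723) = 1.327751
x_3 = g(1.327751) = 1.325294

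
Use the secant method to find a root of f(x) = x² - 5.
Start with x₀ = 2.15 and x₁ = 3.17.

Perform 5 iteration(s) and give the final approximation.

f(x) = x² - 5
x₀ = 2.15, x₁ = 3.17

Secant formula: x_{n+1} = x_n - f(x_n)(x_n - x_{n-1})/(f(x_n) - f(x_{n-1}))

Iteration 1:
  f(2.150000) = -0.377500
  f(3.170000) = 5.048900
  x_2 = 3.170000 - 5.048900×(3.170000 - 2.150000)/(5.048900 - (-0.377500))
       = 2.220959
Iteration 2:
  f(3.170000) = 5.048900
  f(2.220959) = -0.067343
  x_3 = 2.220959 - (-0.067343)×(2.220959 - 3.170000)/(-0.067343 - 5.048900)
       = 2.233450
Iteration 3:
  f(2.220959) = -0.067343
  f(2.233450) = -0.011699
  x_4 = 2.233450 - (-0.011699)×(2.233450 - 2.220959)/(-0.011699 - (-0.067343))
       = 2.236077
Iteration 4:
  f(2.233450) = -0.011699
  f(2.236077) = 0.000040
  x_5 = 2.236077 - 0.000040×(2.236077 - 2.233450)/(0.000040 - (-0.011699))
       = 2.236068
Iteration 5:
  f(2.236077) = 0.000040
  f(2.236068) = 0.000000
  x_6 = 2.236068 - 0.000000×(2.236068 - 2.236077)/(0.000000 - 0.000040)
       = 2.236068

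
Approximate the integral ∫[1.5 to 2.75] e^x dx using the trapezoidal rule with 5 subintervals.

f(x) = e^x
a = 1.5, b = 2.75, n = 5
h = (b - a)/n = 0.250000

Trapezoidal rule: (h/2)[f(x₀) + 2f(x₁) + 2f(x₂) + ... + f(xₙ)]

x_0 = 1.5000, f(x_0) = 4.481689, coefficient = 1
x_1 = 1.7500, f(x_1) = 5.754603, coefficient = 2
x_2 = 2.0000, f(x_2) = 7.389056, coefficient = 2
x_3 = 2.2500, f(x_3) = 9.487736, coefficient = 2
x_4 = 2.5000, f(x_4) = 12.182494, coefficient = 2
x_5 = 2.7500, f(x_5) = 15.642632, coefficient = 1

I ≈ (0.250000/2) × 89.752098 = 11.219012
Exact value: 11.160943
Error: 0.058069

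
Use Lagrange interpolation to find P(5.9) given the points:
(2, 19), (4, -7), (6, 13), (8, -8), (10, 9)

Lagrange interpolation formula:
P(x) = Σ yᵢ × Lᵢ(x)
where Lᵢ(x) = Π_{j≠i} (x - xⱼ)/(xᵢ - xⱼ)

L_0(5.9) = (5.9 - 4)/(2 - 4) × (5.9 - 6)/(2 - 6) × (5.9 - 8)/(2 - 8) × (5.9 - 10)/(2 - 10) = -0.004260
L_1(5.9) = (5.9 - 2)/(4 - 2) × (5.9 - 6)/(4 - 6) × (5.9 - 8)/(4 - 8) × (5.9 - 10)/(4 - 10) = 0.034978
L_2(5.9) = (5.9 - 2)/(6 - 2) × (5.9 - 4)/(6 - 4) × (5.9 - 8)/(6 - 8) × (5.9 - 10)/(6 - 10) = 0.996877
L_3(5.9) = (5.9 - 2)/(8 - 2) × (5.9 - 4)/(8 - 4) × (5.9 - 6)/(8 - 6) × (5.9 - 10)/(8 - 10) = -0.031647
L_4(5.9) = (5.9 - 2)/(10 - 2) × (5.9 - 4)/(10 - 4) × (5.9 - 6)/(10 - 6) × (5.9 - 8)/(10 - 8) = 0.004052

P(5.9) = 19×L_0(5.9) + (-7)×L_1(5.9) + 13×L_2(5.9) + (-8)×L_3(5.9) + 9×L_4(5.9)
P(5.9) = 12.923252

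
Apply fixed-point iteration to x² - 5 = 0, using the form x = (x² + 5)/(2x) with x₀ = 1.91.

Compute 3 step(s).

Equation: x² - 5 = 0
Fixed-point form: x = (x² + 5)/(2x)
x₀ = 1.91

x_1 = g(1.910000) = 2.263901
x_2 = g(2.263901) = 2.236239
x_3 = g(2.236239) = 2.236068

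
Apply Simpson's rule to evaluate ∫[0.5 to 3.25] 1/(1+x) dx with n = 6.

f(x) = 1/(1+x)
a = 0.5, b = 3.25, n = 6
h = (b - a)/n = 0.458333

Simpson's rule: (h/3)[f(x₀) + 4f(x₁) + 2f(x₂) + ... + f(xₙ)]

x_0 = 0.5000, f(x_0) = 0.666667, coefficient = 1
x_1 = 0.9583, f(x_1) = 0.510638, coefficient = 4
x_2 = 1.4167, f(x_2) = 0.413793, coefficient = 2
x_3 = 1.8750, f(x_3) = 0.347826, coefficient = 4
x_4 = 2.3333, f(x_4) = 0.300000, coefficient = 2
x_5 = 2.7917, f(x_5) = 0.263736, coefficient = 4
x_6 = 3.2500, f(x_6) = 0.235294, coefficient = 1

I ≈ (0.458333/3) × 6.818350 = 1.041692
Exact value: 1.041454
Error: 0.000238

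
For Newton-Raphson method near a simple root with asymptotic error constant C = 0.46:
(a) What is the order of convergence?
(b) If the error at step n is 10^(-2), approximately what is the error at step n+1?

(a) Newton-Raphson has quadratic (order 2) convergence near simple roots.
    This means |e_{n+1}| ≈ C|e_n|².

(b) With |e_n| = 10^(-2) and C = 0.46:
    |e_{n+1}| ≈ 0.46 × (10^(-2))² = 0.46 × 10^(-4)

(a) 2 (quadratic); (b) |e_{n+1}| ≈ 4.600e-05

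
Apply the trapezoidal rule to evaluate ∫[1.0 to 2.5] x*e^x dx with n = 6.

f(x) = x*e^x
a = 1.0, b = 2.5, n = 6
h = (b - a)/n = 0.250000

Trapezoidal rule: (h/2)[f(x₀) + 2f(x₁) + 2f(x₂) + ... + f(xₙ)]

x_0 = 1.0000, f(x_0) = 2.718282, coefficient = 1
x_1 = 1.2500, f(x_1) = 4.362929, coefficient = 2
x_2 = 1.5000, f(x_2) = 6.722534, coefficient = 2
x_3 = 1.7500, f(x_3) = 10.070555, coefficient = 2
x_4 = 2.0000, f(x_4) = 14.778112, coefficient = 2
x_5 = 2.2500, f(x_5) = 21.347406, coefficient = 2
x_6 = 2.5000, f(x_6) = 30.456235, coefficient = 1

I ≈ (0.250000/2) × 147.737586 = 18.467198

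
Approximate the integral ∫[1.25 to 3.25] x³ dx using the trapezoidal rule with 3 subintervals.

f(x) = x³
a = 1.25, b = 3.25, n = 3
h = (b - a)/n = 0.666667

Trapezoidal rule: (h/2)[f(x₀) + 2f(x₁) + 2f(x₂) + ... + f(xₙ)]

x_0 = 1.2500, f(x_0) = 1.953125, coefficient = 1
x_1 = 1.9167, f(x_1) = 7.041088, coefficient = 2
x_2 = 2.5833, f(x_2) = 17.240162, coefficient = 2
x_3 = 3.2500, f(x_3) = 34.328125, coefficient = 1

I ≈ (0.666667/2) × 84.843750 = 28.281250
Exact value: 27.281250
Error: 1.000000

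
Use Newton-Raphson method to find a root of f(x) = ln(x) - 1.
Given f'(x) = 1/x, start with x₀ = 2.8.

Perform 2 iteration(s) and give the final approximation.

f(x) = ln(x) - 1
f'(x) = 1/x
x₀ = 2.8

Newton-Raphson formula: x_{n+1} = x_n - f(x_n)/f'(x_n)

Iteration 1:
  f(2.800000) = 0.029619
  f'(2.800000) = 0.357143
  x_1 = 2.800000 - 0.029619/0.357143 = 2.717066
Iteration 2:
  f(2.717066) = -0.000448
  f'(2.717066) = 0.368044
  x_2 = 2.717066 - (-0.000448)/0.368044 = 2.718282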